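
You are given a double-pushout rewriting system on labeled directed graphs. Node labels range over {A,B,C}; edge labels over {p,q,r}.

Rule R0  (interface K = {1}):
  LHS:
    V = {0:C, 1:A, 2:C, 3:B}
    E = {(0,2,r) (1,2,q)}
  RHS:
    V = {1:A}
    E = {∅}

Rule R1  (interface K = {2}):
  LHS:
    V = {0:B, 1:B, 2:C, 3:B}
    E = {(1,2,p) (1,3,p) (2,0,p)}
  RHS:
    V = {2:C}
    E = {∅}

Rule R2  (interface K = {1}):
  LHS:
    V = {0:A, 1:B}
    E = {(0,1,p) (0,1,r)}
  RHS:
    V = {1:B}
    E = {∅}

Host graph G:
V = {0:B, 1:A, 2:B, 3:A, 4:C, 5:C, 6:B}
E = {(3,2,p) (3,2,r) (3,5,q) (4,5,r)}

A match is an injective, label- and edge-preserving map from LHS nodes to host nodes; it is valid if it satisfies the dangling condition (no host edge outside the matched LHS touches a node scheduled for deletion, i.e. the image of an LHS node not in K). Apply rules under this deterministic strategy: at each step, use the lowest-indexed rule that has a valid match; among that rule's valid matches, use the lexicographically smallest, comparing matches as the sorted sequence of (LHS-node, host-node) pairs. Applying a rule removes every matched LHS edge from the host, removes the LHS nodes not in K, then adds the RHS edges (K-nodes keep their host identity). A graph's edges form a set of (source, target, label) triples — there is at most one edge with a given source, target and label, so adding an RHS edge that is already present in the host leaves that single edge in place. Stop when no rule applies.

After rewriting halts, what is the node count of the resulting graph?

Answer: 3

Derivation:
initial: |V|=7 |E|=4  E = 3-p->2 3-r->2 3-q->5 4-r->5
step 1: apply R0 at {0↦4, 1↦3, 2↦5, 3↦0}  → |V|=4 |E|=2  E = 3-p->2 3-r->2
step 2: apply R2 at {0↦3, 1↦2}  → |V|=3 |E|=0  E = ∅
normal form: no rule applies after step 2
NF nodes: {1:A, 2:B, 6:B}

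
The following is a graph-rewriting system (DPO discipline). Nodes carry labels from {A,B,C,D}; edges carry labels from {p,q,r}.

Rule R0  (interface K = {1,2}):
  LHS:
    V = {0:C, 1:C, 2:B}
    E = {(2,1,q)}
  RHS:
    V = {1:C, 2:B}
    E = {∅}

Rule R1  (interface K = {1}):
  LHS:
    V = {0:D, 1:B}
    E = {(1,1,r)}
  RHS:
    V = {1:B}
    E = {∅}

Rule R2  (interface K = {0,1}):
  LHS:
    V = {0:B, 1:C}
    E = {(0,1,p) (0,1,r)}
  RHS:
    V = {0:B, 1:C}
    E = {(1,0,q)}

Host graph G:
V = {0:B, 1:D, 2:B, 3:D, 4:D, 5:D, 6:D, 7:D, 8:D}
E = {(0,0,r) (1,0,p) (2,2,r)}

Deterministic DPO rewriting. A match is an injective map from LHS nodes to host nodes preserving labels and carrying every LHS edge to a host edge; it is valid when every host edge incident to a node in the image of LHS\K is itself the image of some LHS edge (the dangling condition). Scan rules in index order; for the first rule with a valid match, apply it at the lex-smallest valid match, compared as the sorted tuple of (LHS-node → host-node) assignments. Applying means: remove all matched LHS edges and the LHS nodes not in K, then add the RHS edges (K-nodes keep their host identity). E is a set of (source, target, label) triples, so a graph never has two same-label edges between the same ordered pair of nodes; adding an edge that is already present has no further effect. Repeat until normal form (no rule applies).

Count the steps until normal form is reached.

Answer: 2

Rewrite trace:
initial: |V|=9 |E|=3  E = 0-r->0 1-p->0 2-r->2
step 1: apply R1 at {0↦3, 1↦0}  → |V|=8 |E|=2  E = 1-p->0 2-r->2
step 2: apply R1 at {0↦4, 1↦2}  → |V|=7 |E|=1  E = 1-p->0
final graph: no rule applies after step 2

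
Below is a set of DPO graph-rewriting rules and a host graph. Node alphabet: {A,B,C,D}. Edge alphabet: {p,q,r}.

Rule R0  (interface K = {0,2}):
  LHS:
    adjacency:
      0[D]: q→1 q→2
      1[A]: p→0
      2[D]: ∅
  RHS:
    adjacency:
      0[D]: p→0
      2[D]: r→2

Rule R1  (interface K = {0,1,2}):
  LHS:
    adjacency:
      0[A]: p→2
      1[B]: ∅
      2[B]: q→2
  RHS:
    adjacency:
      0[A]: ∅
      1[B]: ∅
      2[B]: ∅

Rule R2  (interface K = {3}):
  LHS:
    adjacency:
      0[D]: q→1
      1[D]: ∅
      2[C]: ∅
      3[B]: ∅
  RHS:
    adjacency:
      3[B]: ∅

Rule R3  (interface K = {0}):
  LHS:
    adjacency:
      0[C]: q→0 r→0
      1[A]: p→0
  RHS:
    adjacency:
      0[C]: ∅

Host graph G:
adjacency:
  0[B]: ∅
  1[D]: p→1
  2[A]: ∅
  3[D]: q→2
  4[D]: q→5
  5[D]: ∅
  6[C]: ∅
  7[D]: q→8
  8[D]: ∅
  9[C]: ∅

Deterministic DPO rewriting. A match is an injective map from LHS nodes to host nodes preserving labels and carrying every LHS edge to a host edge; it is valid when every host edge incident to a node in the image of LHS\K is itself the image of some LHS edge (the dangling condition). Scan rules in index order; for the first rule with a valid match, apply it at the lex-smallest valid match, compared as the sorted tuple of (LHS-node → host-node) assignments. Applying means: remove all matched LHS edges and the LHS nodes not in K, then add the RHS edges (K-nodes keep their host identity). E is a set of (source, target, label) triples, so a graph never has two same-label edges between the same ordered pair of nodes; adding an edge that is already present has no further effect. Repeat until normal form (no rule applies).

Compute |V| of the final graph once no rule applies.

Answer: 4

Derivation:
start.  V:10 E:4  edges: 1-p->1 3-q->2 4-q->5 7-q->8
1. fire R2 via {0↦4, 1↦5, 2↦6, 3↦0}  →  V:7 E:3  edges: 1-p->1 3-q->2 7-q->8
2. fire R2 via {0↦7, 1↦8, 2↦9, 3↦0}  →  V:4 E:2  edges: 1-p->1 3-q->2
final graph: no rule applies after step 2
NF nodes: {0:B, 1:D, 2:A, 3:D}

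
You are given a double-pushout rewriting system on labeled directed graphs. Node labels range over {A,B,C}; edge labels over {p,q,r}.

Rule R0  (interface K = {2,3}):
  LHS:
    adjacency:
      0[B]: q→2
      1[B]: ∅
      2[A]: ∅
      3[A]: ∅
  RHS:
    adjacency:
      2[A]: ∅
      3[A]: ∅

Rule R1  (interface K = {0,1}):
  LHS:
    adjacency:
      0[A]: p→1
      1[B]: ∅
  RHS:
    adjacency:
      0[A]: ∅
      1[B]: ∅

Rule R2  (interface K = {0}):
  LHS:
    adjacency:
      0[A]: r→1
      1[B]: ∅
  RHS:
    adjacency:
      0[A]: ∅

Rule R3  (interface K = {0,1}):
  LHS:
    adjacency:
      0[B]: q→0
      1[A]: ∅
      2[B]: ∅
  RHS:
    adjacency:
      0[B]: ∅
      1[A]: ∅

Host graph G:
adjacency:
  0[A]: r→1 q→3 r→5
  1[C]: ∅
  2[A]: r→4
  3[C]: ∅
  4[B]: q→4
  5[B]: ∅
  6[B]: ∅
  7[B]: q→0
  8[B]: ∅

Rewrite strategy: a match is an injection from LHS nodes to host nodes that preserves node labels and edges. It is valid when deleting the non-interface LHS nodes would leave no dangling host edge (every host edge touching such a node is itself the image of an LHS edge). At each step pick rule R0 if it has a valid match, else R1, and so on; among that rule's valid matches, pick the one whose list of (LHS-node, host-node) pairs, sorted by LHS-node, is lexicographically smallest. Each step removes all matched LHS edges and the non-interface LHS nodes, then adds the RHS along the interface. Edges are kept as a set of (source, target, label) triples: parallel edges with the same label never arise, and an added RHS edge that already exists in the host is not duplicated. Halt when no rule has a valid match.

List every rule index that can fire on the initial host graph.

Answer: [R0,R2,R3]

Rewrite trace:
R0: 2 valid matches — {0↦7, 1↦6, 2↦0, 3↦2}, {0↦7, 1↦8, 2↦0, 3↦2}
R1: no valid match — LHS pattern not found
R2: 1 valid match — {0↦0, 1↦5}
R3: 4 valid matches — {0↦4, 1↦0, 2↦6}, {0↦4, 1↦0, 2↦8}, {0↦4, 1↦2, 2↦6} (+1 more)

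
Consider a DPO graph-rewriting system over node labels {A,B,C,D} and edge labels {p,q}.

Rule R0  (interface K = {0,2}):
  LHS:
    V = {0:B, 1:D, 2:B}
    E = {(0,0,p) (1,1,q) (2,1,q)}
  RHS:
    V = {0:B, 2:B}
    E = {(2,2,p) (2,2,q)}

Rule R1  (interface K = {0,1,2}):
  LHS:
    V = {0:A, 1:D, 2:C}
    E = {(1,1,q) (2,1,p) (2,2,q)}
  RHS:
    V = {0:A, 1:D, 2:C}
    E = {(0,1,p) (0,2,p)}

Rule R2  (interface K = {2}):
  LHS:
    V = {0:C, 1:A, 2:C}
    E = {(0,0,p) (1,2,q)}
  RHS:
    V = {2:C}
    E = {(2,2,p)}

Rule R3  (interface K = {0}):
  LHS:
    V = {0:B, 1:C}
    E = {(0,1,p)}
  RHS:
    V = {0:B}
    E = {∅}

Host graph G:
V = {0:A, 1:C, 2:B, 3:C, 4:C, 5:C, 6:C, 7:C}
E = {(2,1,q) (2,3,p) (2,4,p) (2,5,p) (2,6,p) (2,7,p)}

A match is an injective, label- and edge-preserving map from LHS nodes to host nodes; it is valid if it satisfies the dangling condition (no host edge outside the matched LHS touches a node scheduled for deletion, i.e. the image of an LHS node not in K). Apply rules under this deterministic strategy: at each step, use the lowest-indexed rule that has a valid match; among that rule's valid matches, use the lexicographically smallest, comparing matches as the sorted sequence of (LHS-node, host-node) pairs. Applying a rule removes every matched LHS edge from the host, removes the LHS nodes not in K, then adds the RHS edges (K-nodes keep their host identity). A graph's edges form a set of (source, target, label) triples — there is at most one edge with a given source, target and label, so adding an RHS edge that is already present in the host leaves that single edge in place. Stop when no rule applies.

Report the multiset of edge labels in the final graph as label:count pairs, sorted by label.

Answer: q:1

Steps:
[0] host  ⇒  8 nodes, 6 edges  {2-q->1 2-p->3 2-p->4 2-p->5 2-p->6 2-p->7}
[1] R3 @ {0↦2, 1↦3}  ⇒  7 nodes, 5 edges  {2-q->1 2-p->4 2-p->5 2-p->6 2-p->7}
[2] R3 @ {0↦2, 1↦4}  ⇒  6 nodes, 4 edges  {2-q->1 2-p->5 2-p->6 2-p->7}
[3] R3 @ {0↦2, 1↦5}  ⇒  5 nodes, 3 edges  {2-q->1 2-p->6 2-p->7}
[4] R3 @ {0↦2, 1↦6}  ⇒  4 nodes, 2 edges  {2-q->1 2-p->7}
[5] R3 @ {0↦2, 1↦7}  ⇒  3 nodes, 1 edges  {2-q->1}
normal form: no rule applies after step 5
NF edges: [(2, 1, 'q')]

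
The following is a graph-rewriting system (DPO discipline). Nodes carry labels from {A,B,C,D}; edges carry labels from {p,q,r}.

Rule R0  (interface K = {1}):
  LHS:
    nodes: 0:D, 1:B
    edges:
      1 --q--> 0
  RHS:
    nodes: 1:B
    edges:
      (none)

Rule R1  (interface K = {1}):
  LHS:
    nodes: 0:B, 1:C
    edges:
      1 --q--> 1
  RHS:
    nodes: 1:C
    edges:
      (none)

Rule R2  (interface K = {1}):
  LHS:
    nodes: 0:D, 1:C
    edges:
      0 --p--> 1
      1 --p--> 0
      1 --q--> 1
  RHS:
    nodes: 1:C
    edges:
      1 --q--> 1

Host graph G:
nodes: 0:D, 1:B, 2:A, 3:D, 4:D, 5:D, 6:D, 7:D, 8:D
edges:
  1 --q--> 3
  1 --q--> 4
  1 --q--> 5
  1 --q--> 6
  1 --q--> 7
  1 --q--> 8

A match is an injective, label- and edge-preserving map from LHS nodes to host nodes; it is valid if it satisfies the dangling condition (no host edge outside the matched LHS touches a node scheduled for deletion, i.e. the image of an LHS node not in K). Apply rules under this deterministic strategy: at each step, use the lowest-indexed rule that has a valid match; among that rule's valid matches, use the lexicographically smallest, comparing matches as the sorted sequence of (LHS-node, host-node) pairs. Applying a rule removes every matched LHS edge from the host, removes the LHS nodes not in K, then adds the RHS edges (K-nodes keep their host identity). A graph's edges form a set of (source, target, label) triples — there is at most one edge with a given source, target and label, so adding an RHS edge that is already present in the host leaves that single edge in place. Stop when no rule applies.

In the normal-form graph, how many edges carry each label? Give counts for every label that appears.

Answer: (no edges)

Derivation:
initial: |V|=9 |E|=6  E = 1-q->3 1-q->4 1-q->5 1-q->6 1-q->7 1-q->8
step 1: apply R0 at {0↦3, 1↦1}  → |V|=8 |E|=5  E = 1-q->4 1-q->5 1-q->6 1-q->7 1-q->8
step 2: apply R0 at {0↦4, 1↦1}  → |V|=7 |E|=4  E = 1-q->5 1-q->6 1-q->7 1-q->8
step 3: apply R0 at {0↦5, 1↦1}  → |V|=6 |E|=3  E = 1-q->6 1-q->7 1-q->8
step 4: apply R0 at {0↦6, 1↦1}  → |V|=5 |E|=2  E = 1-q->7 1-q->8
step 5: apply R0 at {0↦7, 1↦1}  → |V|=4 |E|=1  E = 1-q->8
step 6: apply R0 at {0↦8, 1↦1}  → |V|=3 |E|=0  E = ∅
normal form: no rule applies after step 6
NF edges: []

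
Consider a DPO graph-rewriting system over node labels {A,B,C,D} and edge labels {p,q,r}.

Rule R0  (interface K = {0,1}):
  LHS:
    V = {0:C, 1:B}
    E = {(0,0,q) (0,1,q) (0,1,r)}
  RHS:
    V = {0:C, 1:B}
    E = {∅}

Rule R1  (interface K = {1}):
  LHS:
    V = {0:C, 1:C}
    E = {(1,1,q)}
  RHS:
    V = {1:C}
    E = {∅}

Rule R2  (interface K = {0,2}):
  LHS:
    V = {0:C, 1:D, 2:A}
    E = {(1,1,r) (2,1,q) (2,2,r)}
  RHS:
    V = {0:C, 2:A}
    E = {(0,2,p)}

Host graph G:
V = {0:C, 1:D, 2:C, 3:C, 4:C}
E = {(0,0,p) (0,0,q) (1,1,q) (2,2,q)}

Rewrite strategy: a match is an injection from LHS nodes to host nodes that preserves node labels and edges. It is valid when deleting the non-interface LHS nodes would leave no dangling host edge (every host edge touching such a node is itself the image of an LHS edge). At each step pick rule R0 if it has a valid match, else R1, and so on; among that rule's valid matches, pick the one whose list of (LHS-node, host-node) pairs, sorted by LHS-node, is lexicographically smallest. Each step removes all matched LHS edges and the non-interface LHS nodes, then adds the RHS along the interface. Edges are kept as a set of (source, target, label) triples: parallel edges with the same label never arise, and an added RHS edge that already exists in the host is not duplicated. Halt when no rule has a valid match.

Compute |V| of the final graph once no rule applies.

initial: |V|=5 |E|=4  E = 0-p->0 0-q->0 1-q->1 2-q->2
step 1: apply R1 at {0↦3, 1↦0}  → |V|=4 |E|=3  E = 0-p->0 1-q->1 2-q->2
step 2: apply R1 at {0↦4, 1↦2}  → |V|=3 |E|=2  E = 0-p->0 1-q->1
normal form: no rule applies after step 2
NF nodes: {0:C, 1:D, 2:C}

Answer: 3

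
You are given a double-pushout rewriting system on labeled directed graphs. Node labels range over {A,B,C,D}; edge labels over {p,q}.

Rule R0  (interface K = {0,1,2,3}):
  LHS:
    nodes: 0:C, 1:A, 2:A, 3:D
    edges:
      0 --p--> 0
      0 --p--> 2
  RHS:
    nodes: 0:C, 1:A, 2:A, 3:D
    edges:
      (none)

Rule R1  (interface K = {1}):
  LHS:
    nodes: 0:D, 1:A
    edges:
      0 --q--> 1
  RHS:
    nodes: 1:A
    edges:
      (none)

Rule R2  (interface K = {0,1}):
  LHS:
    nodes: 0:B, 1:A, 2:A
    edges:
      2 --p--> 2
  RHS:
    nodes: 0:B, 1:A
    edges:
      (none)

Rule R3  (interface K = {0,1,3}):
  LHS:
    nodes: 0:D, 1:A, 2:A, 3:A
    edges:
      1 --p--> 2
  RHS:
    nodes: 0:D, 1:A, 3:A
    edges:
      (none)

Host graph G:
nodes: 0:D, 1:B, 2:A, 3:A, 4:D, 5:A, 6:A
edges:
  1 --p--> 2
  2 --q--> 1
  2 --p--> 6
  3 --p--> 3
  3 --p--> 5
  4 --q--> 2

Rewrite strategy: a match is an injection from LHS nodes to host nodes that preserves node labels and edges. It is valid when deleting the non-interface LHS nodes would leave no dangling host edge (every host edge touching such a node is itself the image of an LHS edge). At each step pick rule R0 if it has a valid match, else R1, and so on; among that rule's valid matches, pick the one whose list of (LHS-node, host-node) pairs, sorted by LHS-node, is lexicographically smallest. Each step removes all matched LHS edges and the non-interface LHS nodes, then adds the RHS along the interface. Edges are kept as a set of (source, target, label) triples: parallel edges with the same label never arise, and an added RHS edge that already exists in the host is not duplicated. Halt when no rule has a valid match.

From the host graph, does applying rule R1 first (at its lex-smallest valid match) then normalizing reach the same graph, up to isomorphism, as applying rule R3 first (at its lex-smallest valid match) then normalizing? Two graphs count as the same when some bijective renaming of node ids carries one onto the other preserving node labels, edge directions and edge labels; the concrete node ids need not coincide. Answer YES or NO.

Answer: YES

Derivation:
branch R1-first: apply at {0↦4, 1↦2} → |E|=5, then 3 more step(s) → NF |V|=3 |E|=2 V={0:D, 1:B, 2:A} E=1-p->2 2-q->1
branch R3-first: apply at {0↦0, 1↦2, 2↦6, 3↦3} → |E|=5, then 3 more step(s) → NF |V|=3 |E|=2 V={0:D, 1:B, 2:A} E=1-p->2 2-q->1
graphs isomorphic (equal up to label-preserving node renaming)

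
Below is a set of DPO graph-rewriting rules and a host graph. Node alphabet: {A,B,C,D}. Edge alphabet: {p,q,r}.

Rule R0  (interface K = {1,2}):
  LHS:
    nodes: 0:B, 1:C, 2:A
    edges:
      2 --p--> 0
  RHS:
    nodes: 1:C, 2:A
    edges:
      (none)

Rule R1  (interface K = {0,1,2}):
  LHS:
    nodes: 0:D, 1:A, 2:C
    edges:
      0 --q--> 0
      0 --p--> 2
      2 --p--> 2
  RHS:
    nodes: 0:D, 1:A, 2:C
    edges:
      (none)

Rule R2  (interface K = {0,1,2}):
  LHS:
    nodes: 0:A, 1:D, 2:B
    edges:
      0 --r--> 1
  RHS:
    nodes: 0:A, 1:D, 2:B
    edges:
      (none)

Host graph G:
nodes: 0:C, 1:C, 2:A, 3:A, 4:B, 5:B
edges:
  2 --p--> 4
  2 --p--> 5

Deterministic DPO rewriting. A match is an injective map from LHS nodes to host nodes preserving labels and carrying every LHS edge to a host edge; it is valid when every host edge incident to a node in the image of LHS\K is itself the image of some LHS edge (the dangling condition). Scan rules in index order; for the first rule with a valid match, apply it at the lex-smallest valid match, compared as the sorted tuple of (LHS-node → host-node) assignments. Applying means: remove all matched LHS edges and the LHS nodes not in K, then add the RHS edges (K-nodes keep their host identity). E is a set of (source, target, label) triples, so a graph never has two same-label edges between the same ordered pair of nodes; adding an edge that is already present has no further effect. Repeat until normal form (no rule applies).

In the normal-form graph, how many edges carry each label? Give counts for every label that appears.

Answer: (no edges)

Steps:
start.  V:6 E:2  edges: 2-p->4 2-p->5
1. fire R0 via {0↦4, 1↦0, 2↦2}  →  V:5 E:1  edges: 2-p->5
2. fire R0 via {0↦5, 1↦0, 2↦2}  →  V:4 E:0  edges: ∅
normal form: no rule applies after step 2
NF edges: []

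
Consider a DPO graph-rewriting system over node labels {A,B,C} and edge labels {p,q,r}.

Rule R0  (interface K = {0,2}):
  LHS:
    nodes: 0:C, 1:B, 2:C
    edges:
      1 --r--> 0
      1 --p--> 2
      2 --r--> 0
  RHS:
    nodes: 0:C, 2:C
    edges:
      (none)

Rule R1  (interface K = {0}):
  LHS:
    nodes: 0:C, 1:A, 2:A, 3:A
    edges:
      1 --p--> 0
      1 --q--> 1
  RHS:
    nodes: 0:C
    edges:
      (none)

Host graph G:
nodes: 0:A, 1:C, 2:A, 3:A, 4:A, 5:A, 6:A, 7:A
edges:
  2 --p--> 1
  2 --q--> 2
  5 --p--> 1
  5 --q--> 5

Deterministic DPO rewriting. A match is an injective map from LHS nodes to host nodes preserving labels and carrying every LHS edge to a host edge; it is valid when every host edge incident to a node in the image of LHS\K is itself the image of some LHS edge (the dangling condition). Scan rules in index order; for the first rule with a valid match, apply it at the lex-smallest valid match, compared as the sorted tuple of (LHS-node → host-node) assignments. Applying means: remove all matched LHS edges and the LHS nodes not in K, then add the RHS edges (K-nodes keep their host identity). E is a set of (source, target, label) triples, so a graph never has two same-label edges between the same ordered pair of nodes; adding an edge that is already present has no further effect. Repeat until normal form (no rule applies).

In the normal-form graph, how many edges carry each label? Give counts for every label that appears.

Answer: (no edges)

Derivation:
start.  V:8 E:4  edges: 2-p->1 2-q->2 5-p->1 5-q->5
1. fire R1 via {0↦1, 1↦2, 2↦0, 3↦3}  →  V:5 E:2  edges: 5-p->1 5-q->5
2. fire R1 via {0↦1, 1↦5, 2↦4, 3↦6}  →  V:2 E:0  edges: ∅
normal form: no rule applies after step 2
NF edges: []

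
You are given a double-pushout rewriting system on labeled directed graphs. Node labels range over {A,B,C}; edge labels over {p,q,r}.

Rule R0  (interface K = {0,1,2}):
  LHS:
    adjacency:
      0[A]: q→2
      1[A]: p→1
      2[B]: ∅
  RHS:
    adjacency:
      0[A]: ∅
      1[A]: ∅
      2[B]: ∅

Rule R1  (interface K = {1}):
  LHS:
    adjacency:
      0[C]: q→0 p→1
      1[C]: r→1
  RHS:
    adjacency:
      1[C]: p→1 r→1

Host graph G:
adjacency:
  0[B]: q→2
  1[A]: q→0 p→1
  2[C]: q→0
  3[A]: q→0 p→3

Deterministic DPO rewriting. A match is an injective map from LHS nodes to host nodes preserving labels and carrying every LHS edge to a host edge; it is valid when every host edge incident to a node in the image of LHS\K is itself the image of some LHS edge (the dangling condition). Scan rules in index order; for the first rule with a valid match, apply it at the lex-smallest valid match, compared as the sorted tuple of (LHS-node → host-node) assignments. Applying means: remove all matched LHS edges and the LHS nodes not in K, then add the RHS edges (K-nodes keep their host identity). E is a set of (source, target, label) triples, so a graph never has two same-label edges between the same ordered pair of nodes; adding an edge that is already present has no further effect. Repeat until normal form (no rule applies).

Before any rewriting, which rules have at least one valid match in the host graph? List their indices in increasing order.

Answer: [R0]

Steps:
R0: 2 valid matches — {0↦1, 1↦3, 2↦0}, {0↦3, 1↦1, 2↦0}
R1: no valid match — LHS pattern not found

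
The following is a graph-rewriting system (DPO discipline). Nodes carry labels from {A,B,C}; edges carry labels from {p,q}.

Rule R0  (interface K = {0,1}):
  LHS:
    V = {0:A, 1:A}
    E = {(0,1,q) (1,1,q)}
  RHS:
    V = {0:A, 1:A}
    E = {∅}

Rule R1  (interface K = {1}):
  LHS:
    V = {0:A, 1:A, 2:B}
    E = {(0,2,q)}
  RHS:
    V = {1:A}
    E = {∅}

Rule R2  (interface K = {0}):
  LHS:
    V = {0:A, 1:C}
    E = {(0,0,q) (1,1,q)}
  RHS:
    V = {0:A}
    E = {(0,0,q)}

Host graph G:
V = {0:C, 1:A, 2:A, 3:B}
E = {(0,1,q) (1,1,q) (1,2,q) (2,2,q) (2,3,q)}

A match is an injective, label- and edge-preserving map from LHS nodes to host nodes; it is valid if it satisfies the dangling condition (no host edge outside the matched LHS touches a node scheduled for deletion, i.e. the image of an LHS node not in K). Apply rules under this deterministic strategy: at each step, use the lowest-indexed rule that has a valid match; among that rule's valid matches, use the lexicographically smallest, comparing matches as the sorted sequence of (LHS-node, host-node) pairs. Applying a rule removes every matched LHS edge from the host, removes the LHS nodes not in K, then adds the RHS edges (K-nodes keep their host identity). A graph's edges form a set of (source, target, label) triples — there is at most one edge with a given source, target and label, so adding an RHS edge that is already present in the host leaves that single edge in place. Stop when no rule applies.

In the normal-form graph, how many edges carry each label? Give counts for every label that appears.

Answer: q:2

Steps:
[0] host  ⇒  4 nodes, 5 edges  {0-q->1 1-q->1 1-q->2 2-q->2 2-q->3}
[1] R0 @ {0↦1, 1↦2}  ⇒  4 nodes, 3 edges  {0-q->1 1-q->1 2-q->3}
[2] R1 @ {0↦2, 1↦1, 2↦3}  ⇒  2 nodes, 2 edges  {0-q->1 1-q->1}
halt: no rule applies after step 2
NF edges: [(0, 1, 'q'), (1, 1, 'q')]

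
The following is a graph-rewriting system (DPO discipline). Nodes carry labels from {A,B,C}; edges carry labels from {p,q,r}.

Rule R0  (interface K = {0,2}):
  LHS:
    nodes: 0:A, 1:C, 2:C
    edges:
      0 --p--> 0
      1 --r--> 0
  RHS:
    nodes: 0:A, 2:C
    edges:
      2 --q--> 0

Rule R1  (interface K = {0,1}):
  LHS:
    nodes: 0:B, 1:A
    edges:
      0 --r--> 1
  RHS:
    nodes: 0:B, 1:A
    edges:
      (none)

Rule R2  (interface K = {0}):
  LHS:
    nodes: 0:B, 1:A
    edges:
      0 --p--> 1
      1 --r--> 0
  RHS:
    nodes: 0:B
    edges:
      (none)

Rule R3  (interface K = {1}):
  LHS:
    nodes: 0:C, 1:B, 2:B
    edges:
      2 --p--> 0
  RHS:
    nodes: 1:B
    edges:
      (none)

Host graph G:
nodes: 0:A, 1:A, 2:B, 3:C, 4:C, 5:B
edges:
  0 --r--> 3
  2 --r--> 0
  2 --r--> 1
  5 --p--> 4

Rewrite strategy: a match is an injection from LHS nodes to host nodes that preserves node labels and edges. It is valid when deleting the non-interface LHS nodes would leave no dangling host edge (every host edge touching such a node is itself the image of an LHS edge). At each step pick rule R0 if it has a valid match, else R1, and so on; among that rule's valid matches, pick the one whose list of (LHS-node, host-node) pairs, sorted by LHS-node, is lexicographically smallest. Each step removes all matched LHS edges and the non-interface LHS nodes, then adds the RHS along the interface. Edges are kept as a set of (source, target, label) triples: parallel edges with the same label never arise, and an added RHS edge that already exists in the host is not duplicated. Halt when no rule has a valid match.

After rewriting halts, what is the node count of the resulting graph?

Answer: 4

Rewrite trace:
[0] host  ⇒  6 nodes, 4 edges  {0-r->3 2-r->0 2-r->1 5-p->4}
[1] R1 @ {0↦2, 1↦0}  ⇒  6 nodes, 3 edges  {0-r->3 2-r->1 5-p->4}
[2] R1 @ {0↦2, 1↦1}  ⇒  6 nodes, 2 edges  {0-r->3 5-p->4}
[3] R3 @ {0↦4, 1↦2, 2↦5}  ⇒  4 nodes, 1 edges  {0-r->3}
normal form: no rule applies after step 3
NF nodes: {0:A, 1:A, 2:B, 3:C}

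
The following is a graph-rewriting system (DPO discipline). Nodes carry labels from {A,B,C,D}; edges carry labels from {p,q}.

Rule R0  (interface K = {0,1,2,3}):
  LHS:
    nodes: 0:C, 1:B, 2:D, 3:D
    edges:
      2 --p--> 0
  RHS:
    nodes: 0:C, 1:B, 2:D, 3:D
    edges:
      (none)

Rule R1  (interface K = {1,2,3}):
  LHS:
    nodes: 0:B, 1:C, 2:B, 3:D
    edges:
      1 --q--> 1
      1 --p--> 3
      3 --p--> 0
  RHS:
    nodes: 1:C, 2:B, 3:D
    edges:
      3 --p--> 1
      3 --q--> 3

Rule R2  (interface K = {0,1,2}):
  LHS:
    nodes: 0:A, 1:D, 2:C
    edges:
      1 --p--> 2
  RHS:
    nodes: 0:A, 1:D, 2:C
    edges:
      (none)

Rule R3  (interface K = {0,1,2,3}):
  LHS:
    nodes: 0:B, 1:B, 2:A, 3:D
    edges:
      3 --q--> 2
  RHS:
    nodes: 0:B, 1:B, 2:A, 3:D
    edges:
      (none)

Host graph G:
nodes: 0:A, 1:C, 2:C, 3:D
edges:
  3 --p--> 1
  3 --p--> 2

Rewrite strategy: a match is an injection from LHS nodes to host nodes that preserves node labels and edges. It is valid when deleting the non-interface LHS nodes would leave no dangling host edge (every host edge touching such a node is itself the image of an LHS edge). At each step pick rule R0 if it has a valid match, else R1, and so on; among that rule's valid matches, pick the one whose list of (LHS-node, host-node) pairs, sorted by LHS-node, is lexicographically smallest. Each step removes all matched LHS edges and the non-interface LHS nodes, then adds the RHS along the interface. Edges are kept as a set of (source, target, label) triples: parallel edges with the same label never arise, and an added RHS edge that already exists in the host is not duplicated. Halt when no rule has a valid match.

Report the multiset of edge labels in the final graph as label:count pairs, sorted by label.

Answer: (no edges)

Steps:
initial: |V|=4 |E|=2  E = 3-p->1 3-p->2
step 1: apply R2 at {0↦0, 1↦3, 2↦1}  → |V|=4 |E|=1  E = 3-p->2
step 2: apply R2 at {0↦0, 1↦3, 2↦2}  → |V|=4 |E|=0  E = ∅
halt: no rule applies after step 2
NF edges: []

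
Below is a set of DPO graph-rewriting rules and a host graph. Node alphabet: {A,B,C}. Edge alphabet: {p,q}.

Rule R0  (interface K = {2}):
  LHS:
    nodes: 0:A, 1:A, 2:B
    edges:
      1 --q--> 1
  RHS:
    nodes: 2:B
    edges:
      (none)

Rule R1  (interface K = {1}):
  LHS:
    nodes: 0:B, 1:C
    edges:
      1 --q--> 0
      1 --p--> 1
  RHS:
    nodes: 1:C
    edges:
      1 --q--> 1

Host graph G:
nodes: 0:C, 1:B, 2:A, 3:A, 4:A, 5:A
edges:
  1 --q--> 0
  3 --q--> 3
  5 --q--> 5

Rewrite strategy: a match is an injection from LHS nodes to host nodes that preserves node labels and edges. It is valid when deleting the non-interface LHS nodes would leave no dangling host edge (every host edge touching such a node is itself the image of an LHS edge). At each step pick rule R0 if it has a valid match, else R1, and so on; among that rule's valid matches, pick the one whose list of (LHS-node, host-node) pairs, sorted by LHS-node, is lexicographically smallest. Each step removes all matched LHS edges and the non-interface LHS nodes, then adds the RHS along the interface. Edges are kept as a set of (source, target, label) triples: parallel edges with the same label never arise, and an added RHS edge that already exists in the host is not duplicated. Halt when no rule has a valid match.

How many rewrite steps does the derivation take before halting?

initial: |V|=6 |E|=3  E = 1-q->0 3-q->3 5-q->5
step 1: apply R0 at {0↦2, 1↦3, 2↦1}  → |V|=4 |E|=2  E = 1-q->0 5-q->5
step 2: apply R0 at {0↦4, 1↦5, 2↦1}  → |V|=2 |E|=1  E = 1-q->0
halt: no rule applies after step 2

Answer: 2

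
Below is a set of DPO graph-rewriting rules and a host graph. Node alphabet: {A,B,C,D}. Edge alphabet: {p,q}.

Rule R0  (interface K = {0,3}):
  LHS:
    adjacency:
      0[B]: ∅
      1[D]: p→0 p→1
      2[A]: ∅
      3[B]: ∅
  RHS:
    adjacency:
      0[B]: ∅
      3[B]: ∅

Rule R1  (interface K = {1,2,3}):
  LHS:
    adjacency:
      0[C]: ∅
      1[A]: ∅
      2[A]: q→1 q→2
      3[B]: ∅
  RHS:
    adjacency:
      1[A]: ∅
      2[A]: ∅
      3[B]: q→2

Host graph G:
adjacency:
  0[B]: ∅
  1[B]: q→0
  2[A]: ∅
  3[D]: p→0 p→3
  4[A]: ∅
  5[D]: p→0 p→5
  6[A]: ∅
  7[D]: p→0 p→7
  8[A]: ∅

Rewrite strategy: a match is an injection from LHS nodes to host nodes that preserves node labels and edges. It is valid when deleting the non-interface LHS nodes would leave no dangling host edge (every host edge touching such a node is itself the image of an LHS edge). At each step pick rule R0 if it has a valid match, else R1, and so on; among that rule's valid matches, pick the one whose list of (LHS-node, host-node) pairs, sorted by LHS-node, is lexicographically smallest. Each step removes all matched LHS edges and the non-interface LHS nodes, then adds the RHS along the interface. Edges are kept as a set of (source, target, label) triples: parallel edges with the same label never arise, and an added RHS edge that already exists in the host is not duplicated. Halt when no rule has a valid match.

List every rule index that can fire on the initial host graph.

R0: 12 valid matches — {0↦0, 1↦3, 2↦2, 3↦1}, {0↦0, 1↦3, 2↦4, 3↦1}, {0↦0, 1↦3, 2↦6, 3↦1} (+9 more)
R1: no valid match — LHS pattern not found

Answer: [R0]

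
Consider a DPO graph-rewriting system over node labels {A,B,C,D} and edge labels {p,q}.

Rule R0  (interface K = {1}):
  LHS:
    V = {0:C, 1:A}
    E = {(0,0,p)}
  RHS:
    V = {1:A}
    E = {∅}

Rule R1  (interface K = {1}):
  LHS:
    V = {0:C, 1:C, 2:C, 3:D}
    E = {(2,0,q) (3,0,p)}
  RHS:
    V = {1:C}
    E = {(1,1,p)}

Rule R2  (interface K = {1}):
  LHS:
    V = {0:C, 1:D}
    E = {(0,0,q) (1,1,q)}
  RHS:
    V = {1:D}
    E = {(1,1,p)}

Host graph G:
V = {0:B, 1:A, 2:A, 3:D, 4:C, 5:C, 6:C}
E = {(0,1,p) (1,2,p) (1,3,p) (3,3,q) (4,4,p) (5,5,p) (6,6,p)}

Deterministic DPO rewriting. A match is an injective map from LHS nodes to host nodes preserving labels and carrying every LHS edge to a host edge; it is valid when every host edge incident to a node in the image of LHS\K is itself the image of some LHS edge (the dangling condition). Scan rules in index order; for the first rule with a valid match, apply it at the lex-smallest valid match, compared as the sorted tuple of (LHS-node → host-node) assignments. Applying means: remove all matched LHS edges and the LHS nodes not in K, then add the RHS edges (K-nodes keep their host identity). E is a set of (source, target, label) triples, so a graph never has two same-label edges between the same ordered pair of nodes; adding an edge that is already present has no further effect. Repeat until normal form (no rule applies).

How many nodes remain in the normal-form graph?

initial: |V|=7 |E|=7  E = 0-p->1 1-p->2 1-p->3 3-q->3 4-p->4 5-p->5 6-p->6
step 1: apply R0 at {0↦4, 1↦1}  → |V|=6 |E|=6  E = 0-p->1 1-p->2 1-p->3 3-q->3 5-p->5 6-p->6
step 2: apply R0 at {0↦5, 1↦1}  → |V|=5 |E|=5  E = 0-p->1 1-p->2 1-p->3 3-q->3 6-p->6
step 3: apply R0 at {0↦6, 1↦1}  → |V|=4 |E|=4  E = 0-p->1 1-p->2 1-p->3 3-q->3
final graph: no rule applies after step 3
NF nodes: {0:B, 1:A, 2:A, 3:D}

Answer: 4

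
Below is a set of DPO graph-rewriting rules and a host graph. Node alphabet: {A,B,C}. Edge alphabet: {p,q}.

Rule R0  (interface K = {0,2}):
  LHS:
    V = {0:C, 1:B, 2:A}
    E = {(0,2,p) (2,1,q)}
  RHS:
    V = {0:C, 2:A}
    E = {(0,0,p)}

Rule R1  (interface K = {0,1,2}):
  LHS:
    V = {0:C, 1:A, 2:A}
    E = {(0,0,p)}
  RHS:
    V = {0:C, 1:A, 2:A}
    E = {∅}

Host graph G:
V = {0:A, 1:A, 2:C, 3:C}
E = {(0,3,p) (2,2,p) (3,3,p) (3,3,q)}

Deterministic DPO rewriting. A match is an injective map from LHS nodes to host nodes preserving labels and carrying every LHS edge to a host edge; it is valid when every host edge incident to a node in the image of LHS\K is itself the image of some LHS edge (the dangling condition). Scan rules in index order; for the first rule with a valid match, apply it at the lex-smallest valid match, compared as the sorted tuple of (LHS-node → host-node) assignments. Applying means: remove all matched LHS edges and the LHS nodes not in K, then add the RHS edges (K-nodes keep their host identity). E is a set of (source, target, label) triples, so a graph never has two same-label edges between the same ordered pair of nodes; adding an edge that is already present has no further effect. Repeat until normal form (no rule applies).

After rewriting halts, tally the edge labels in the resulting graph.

initial: |V|=4 |E|=4  E = 0-p->3 2-p->2 3-p->3 3-q->3
step 1: apply R1 at {0↦2, 1↦0, 2↦1}  → |V|=4 |E|=3  E = 0-p->3 3-p->3 3-q->3
step 2: apply R1 at {0↦3, 1↦0, 2↦1}  → |V|=4 |E|=2  E = 0-p->3 3-q->3
normal form: no rule applies after step 2
NF edges: [(0, 3, 'p'), (3, 3, 'q')]

Answer: p:1 q:1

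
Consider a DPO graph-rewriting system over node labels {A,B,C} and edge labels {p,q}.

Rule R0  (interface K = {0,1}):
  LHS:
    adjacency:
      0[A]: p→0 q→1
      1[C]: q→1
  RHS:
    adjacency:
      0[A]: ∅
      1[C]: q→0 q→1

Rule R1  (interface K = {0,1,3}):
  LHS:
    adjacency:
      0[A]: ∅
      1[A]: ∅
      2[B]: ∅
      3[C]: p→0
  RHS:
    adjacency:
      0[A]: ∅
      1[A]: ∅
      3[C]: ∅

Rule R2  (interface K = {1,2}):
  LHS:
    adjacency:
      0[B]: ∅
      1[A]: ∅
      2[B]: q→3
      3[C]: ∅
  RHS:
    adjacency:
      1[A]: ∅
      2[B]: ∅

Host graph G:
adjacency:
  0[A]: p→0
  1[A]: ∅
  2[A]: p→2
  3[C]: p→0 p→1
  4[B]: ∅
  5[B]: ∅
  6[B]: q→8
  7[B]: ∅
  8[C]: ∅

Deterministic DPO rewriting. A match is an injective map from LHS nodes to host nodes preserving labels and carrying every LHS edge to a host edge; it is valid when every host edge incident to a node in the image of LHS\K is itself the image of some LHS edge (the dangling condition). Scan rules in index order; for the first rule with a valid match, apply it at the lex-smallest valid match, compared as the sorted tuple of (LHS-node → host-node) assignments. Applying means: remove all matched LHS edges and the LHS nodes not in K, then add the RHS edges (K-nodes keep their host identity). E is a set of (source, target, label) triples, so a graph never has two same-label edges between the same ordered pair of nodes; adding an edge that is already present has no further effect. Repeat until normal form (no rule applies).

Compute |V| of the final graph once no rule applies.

Answer: 5

Derivation:
start.  V:9 E:5  edges: 0-p->0 2-p->2 3-p->0 3-p->1 6-q->8
1. fire R1 via {0↦0, 1↦1, 2↦4, 3↦3}  →  V:8 E:4  edges: 0-p->0 2-p->2 3-p->1 6-q->8
2. fire R1 via {0↦1, 1↦0, 2↦5, 3↦3}  →  V:7 E:3  edges: 0-p->0 2-p->2 6-q->8
3. fire R2 via {0↦7, 1↦0, 2↦6, 3↦8}  →  V:5 E:2  edges: 0-p->0 2-p->2
normal form: no rule applies after step 3
NF nodes: {0:A, 1:A, 2:A, 3:C, 6:B}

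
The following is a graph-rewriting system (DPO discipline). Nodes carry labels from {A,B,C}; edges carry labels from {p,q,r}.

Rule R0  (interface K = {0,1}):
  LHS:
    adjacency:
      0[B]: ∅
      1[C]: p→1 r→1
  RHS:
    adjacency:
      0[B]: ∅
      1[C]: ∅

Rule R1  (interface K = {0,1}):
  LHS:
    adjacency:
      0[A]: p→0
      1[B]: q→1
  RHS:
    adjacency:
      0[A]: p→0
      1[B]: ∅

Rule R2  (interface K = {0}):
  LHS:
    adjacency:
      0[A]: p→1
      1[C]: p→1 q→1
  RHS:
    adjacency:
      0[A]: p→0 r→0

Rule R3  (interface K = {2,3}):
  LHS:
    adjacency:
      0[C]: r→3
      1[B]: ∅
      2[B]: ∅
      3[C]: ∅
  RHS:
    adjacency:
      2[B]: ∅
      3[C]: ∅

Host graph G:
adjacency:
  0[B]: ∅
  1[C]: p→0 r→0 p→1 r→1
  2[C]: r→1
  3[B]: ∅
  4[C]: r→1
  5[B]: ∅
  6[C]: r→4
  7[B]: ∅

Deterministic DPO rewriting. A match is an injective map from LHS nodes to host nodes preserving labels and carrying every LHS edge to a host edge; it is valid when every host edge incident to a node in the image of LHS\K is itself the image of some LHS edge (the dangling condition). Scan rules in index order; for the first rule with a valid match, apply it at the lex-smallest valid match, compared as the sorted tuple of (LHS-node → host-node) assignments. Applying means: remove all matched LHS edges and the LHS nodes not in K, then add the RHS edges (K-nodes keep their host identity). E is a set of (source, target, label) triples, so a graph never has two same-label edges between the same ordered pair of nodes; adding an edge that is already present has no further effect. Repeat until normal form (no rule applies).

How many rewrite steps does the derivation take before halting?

Answer: 4

Derivation:
initial: |V|=8 |E|=7  E = 1-p->0 1-r->0 1-p->1 1-r->1 2-r->1 4-r->1 6-r->4
step 1: apply R0 at {0↦0, 1↦1}  → |V|=8 |E|=5  E = 1-p->0 1-r->0 2-r->1 4-r->1 6-r->4
step 2: apply R3 at {0↦2, 1↦3, 2↦0, 3↦1}  → |V|=6 |E|=4  E = 1-p->0 1-r->0 4-r->1 6-r->4
step 3: apply R3 at {0↦6, 1↦5, 2↦0, 3↦4}  → |V|=4 |E|=3  E = 1-p->0 1-r->0 4-r->1
step 4: apply R3 at {0↦4, 1↦7, 2↦0, 3↦1}  → |V|=2 |E|=2  E = 1-p->0 1-r->0
normal form: no rule applies after step 4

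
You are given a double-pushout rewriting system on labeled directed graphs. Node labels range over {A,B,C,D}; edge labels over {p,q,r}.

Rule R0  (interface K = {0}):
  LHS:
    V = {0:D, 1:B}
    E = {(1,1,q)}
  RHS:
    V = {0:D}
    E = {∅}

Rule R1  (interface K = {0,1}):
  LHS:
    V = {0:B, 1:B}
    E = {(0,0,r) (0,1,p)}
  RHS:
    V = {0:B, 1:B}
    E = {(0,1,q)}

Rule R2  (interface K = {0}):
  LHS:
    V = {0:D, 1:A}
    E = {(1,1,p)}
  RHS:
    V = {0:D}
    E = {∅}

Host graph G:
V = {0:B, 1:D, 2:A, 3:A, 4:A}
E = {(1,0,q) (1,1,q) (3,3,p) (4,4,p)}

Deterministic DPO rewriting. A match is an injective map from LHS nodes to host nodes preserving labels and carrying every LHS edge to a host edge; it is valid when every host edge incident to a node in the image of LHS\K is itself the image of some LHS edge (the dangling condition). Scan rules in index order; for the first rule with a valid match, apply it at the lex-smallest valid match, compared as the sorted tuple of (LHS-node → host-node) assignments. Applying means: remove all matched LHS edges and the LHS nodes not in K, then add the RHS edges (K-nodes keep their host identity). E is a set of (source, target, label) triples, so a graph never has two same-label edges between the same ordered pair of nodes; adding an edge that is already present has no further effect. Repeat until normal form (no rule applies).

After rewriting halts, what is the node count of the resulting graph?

Answer: 3

Rewrite trace:
[0] host  ⇒  5 nodes, 4 edges  {1-q->0 1-q->1 3-p->3 4-p->4}
[1] R2 @ {0↦1, 1↦3}  ⇒  4 nodes, 3 edges  {1-q->0 1-q->1 4-p->4}
[2] R2 @ {0↦1, 1↦4}  ⇒  3 nodes, 2 edges  {1-q->0 1-q->1}
halt: no rule applies after step 2
NF nodes: {0:B, 1:D, 2:A}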